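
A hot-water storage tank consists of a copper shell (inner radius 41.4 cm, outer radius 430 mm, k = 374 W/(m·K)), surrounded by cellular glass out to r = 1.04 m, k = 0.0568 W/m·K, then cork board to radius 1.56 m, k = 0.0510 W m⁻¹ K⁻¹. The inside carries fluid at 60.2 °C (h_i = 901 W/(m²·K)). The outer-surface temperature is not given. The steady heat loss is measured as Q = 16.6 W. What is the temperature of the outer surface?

T_out = 20.2 °C

Series resistances:
  R_conv,in = 1/(4πr²h) = 1/(4π·0.414²·901) = 5.153×10^-4 K/W
  R_copper = (1/0.414 − 1/0.430)/(4πk) = 0.08988/(4π·374) = 1.912×10^-5 K/W
  R_cellular glass = (1/0.430 − 1/1.04)/(4πk) = 1.364/(4π·0.0568) = 1.911 K/W
  R_cork board = (1/1.04 − 1/1.56)/(4πk) = 0.3205/(4π·0.0510) = 0.5001 K/W
ΣR = 2.412 K/W
ΔT = Q·ΣR = 16.6 × 2.412 = 40.04 K
Heat flows outward, so T_out = T_in − ΔT = 60.2 − 40.04 = 20.2 °C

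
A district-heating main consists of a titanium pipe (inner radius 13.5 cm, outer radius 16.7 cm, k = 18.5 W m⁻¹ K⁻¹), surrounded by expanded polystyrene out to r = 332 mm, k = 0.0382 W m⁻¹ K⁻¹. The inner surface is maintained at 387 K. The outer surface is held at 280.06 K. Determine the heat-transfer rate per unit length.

Q' = 37.3 W/m

Series thermal resistances, inner to outer:
  R'_titanium = ln(0.167/0.135)/(2πk) = 0.2127/(2π·18.5) = 0.001830 m·K/W
  R'_expanded polystyrene = ln(0.332/0.167)/(2πk) = 0.6871/(2π·0.0382) = 2.863 m·K/W
ΣR = 0.001830 + 2.863 = 2.865 m·K/W
Q' = ΔT/ΣR = (387 K − 280.06 K)/2.865 = 37.3 W/m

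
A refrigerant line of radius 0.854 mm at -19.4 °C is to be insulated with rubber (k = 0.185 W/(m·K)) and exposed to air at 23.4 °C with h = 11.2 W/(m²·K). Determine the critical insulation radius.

r_cr = 1.65 cm

For a cylinder, r_cr = k_ins/h = 0.185/11.2 = 0.0165 m = 1.65 cm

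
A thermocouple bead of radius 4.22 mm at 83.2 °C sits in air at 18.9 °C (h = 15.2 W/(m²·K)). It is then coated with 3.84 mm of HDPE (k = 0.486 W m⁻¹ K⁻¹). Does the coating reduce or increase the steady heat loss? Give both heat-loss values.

increases: 0.219 → 0.649 W

Critical radius for a sphere: r_cr = 2k/h = 0.0639 m = 6.39 cm.
Outer radius after coating: r₂ = 0.00422 + 0.00384 = 0.00806 m.
Since r₁ < r_cr and r₂ ≤ r_cr, the coating moves toward the maximum at r_cr — heat loss rises.
Bare: R = 1/(4πr₁²h) = 294.0 K/W; Q = 64.3/294.0 = 0.219 W.
Coated: R = R_cond + R_conv = 99.07 K/W; Q = 64.3/99.07 = 0.649 W.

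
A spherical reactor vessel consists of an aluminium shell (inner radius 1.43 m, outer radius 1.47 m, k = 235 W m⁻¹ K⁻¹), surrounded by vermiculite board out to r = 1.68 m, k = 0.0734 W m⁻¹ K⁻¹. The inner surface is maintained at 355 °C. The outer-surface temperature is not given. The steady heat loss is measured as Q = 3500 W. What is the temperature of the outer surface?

T_out = 32.3 °C

Series resistances:
  R_aluminium = (1/1.43 − 1/1.47)/(4πk) = 0.01903/(4π·235) = 6.444×10^-6 K/W
  R_vermiculite board = (1/1.47 − 1/1.68)/(4πk) = 0.08503/(4π·0.0734) = 0.09219 K/W
ΣR = 0.09220 K/W
ΔT = Q·ΣR = 3500 × 0.09220 = 322.7 K
Heat flows outward, so T_out = T_in − ΔT = 355 − 322.7 = 32.3 °C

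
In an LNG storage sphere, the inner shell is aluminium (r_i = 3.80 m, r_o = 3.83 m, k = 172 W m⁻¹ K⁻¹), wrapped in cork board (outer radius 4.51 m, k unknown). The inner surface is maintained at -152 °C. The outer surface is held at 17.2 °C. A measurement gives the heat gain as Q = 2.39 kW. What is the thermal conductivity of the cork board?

ΣR = ΔT/Q = |-152 − 17.2|/2390 = 0.07079 K/W
Known resistances:
  R_aluminium = (1/3.80 − 1/3.83)/(4πk) = 0.002061/(4π·172) = 9.537×10^-7 K/W
R_cork board = ΣR − ΣR_known = 0.07079 − 9.537×10^-7 = 0.07079 K/W
(1/r₁−1/r₂)/(4πk) = 0.07079 ⇒ k = 0.03937/(4π·0.07079) = 0.0443 W/m·K

k = 0.0443 W/m·K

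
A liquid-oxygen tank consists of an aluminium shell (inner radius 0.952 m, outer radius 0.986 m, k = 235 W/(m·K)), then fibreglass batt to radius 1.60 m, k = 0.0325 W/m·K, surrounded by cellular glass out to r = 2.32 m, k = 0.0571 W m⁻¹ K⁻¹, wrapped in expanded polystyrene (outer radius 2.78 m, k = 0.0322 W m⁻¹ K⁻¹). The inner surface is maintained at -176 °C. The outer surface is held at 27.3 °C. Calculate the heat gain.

Q = 145 W

Series thermal resistances, inner to outer:
  R_aluminium = (1/0.952 − 1/0.986)/(4πk) = 0.03622/(4π·235) = 1.227×10^-5 K/W
  R_fibreglass batt = (1/0.986 − 1/1.60)/(4πk) = 0.3892/(4π·0.0325) = 0.9530 K/W
  R_cellular glass = (1/1.60 − 1/2.32)/(4πk) = 0.1940/(4π·0.0571) = 0.2703 K/W
  R_expanded polystyrene = (1/2.32 − 1/2.78)/(4πk) = 0.07132/(4π·0.0322) = 0.1763 K/W
ΣR = 1.227×10^-5 + 0.9530 + 0.2703 + 0.1763 = 1.400 K/W
Q = ΔT/ΣR = (-176 °C − 27.3 °C)/1.400 = -145 W
(Negative Q ⇒ heat flows inward; heat gain = 145 W.)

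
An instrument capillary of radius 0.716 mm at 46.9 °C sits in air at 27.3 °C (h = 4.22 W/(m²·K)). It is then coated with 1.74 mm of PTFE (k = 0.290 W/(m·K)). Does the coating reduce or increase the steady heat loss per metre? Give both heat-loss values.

Critical radius for a cylinder: r_cr = k/h = 0.0687 m = 6.87 cm.
Outer radius after coating: r₂ = 7.16×10^-4 + 0.00174 = 0.002456 m.
Since r₁ < r_cr and r₂ ≤ r_cr, the coating moves toward the maximum at r_cr — heat loss rises.
Bare: R = 1/(2πr₁h) = 52.67 m·K/W; Q = 19.6/52.67 = 0.372 W/m.
Coated: R = R_cond + R_conv = 16.03 m·K/W; Q = 19.6/16.03 = 1.22 W/m.

increases: 0.372 → 1.22 W/m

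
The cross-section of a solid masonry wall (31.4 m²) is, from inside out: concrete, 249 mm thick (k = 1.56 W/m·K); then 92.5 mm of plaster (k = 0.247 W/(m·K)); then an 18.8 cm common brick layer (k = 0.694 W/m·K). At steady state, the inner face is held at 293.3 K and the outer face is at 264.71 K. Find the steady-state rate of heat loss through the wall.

Series thermal resistances, inner to outer:
  R_concrete = L/(kA) = 0.249/(1.56·31.4) = 0.005083 K/W
  R_plaster = L/(kA) = 0.0925/(0.247·31.4) = 0.01193 K/W
  R_common brick = L/(kA) = 0.188/(0.694·31.4) = 0.008627 K/W
ΣR = 0.005083 + 0.01193 + 0.008627 = 0.02564 K/W
Q = ΔT/ΣR = (293.3 K − 264.71 K)/0.02564 = 1120 W

Q = 1120 W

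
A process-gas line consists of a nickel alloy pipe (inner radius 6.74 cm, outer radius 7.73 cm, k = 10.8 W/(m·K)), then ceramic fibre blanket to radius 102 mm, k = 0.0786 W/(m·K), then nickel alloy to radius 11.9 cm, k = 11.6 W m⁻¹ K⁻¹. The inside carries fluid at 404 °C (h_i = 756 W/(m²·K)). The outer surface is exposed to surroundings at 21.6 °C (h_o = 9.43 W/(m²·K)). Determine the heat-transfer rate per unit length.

Q' = 538 W/m

Treat each layer as a resistance in series:
  R'_conv,in = 1/(2πr h) = 1/(2π·0.0674·756) = 0.003123 m·K/W
  R'_nickel alloy = ln(0.0773/0.0674)/(2πk) = 0.1370/(2π·10.8) = 0.002020 m·K/W
  R'_ceramic fibre blanket = ln(0.102/0.0773)/(2πk) = 0.2773/(2π·0.0786) = 0.5615 m·K/W
  R'_nickel alloy = ln(0.119/0.102)/(2πk) = 0.1542/(2π·11.6) = 0.002115 m·K/W
  R'_conv,out = 1/(2πr h) = 1/(2π·0.119·9.43) = 0.1418 m·K/W
ΣR = 0.003123 + 0.002020 + 0.5615 + 0.002115 + 0.1418 = 0.7106 m·K/W
Q' = ΔT/ΣR = (404 °C − 21.6 °C)/0.7106 = 538 W/m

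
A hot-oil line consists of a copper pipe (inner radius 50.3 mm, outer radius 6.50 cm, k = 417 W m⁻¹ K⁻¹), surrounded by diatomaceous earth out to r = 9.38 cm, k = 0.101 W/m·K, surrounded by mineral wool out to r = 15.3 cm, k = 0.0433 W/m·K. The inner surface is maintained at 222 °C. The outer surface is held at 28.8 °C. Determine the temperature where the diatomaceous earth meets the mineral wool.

Resistance network (inner→outer):
  R'_copper = ln(0.0650/0.0503)/(2πk) = 0.2564/(2π·417) = 9.785×10^-5 m·K/W
  R'_diatomaceous earth = ln(0.0938/0.0650)/(2πk) = 0.3668/(2π·0.101) = 0.5780 m·K/W
  R'_mineral wool = ln(0.153/0.0938)/(2πk) = 0.4893/(2π·0.0433) = 1.798 m·K/W
ΣR = 9.785×10^-5 + 0.5780 + 1.798 = 2.376 m·K/W
Q' = ΔT/ΣR = (222 °C − 28.8 °C)/2.376 = 81.31 W/m
From the inner boundary to the diatomaceous earth/mineral wool interface, ΣR_partial = 0.5781 m·K/W.
T_interface = T_in − Q'·ΣR_partial = 222 °C − (81.31)(0.5781) = 175 °C

T = 175 °C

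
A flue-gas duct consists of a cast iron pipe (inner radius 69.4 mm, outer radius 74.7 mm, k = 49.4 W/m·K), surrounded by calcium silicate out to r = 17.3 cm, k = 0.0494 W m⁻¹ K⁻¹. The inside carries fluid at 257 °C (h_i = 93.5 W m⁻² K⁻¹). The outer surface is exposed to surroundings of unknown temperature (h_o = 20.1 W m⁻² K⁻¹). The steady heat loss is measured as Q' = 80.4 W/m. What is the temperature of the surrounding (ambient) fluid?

Sum the resistances:
  R'_conv,in = 1/(2πr h) = 1/(2π·0.0694·93.5) = 0.02453 m·K/W
  R'_cast iron = ln(0.0747/0.0694)/(2πk) = 0.07359/(2π·49.4) = 2.371×10^-4 m·K/W
  R'_calcium silicate = ln(0.173/0.0747)/(2πk) = 0.8398/(2π·0.0494) = 2.706 m·K/W
  R'_conv,out = 1/(2πr h) = 1/(2π·0.173·20.1) = 0.04577 m·K/W
ΣR = 2.776 m·K/W
ΔT = Q'·ΣR = 80.4 × 2.776 = 223.2 K
Heat flows outward, so T_out = T_in − ΔT = 257 − 223.2 = 33.8 °C

T_out = 33.8 °C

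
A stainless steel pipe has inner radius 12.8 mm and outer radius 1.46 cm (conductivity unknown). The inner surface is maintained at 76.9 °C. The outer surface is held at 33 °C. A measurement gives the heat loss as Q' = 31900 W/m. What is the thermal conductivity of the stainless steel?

k = 15.2 W/m·K

ΣR = ΔT/Q' = |76.9 − 33|/31900 = 0.001376 m·K/W
ln(r₂/r₁)/(2πk) = 0.001376 ⇒ k = 0.1316/(2π·0.001376) = 15.2 W/m·K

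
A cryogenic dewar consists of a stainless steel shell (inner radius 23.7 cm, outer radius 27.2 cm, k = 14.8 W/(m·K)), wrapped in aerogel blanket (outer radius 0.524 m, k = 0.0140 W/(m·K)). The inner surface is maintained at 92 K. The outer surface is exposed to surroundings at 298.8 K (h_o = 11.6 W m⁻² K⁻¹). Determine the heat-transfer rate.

Q = 20.5 W

Series thermal resistances, inner to outer:
  R_stainless steel = (1/0.237 − 1/0.272)/(4πk) = 0.5429/(4π·14.8) = 0.002919 K/W
  R_aerogel blanket = (1/0.272 − 1/0.524)/(4πk) = 1.768/(4π·0.0140) = 10.05 K/W
  R_conv,out = 1/(4πr²h) = 1/(4π·0.524²·11.6) = 0.02498 K/W
ΣR = 0.002919 + 10.05 + 0.02498 = 10.08 K/W
Q = ΔT/ΣR = (92 K − 298.8 K)/10.08 = -20.5 W
(Negative Q ⇒ heat flows inward; heat gain = 20.5 W.)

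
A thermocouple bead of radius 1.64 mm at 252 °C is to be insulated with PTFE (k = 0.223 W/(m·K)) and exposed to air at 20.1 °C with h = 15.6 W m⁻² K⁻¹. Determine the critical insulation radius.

For a sphere, r_cr = 2k_ins/h = 2·0.223/15.6 = 0.0286 m = 2.86 cm

r_cr = 2.86 cm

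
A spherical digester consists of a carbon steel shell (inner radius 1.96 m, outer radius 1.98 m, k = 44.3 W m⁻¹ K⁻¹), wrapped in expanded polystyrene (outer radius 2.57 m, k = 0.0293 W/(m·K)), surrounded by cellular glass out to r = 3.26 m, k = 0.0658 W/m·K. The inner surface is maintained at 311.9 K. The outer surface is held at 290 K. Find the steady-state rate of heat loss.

Series thermal resistances, inner to outer:
  R_carbon steel = (1/1.96 − 1/1.98)/(4πk) = 0.005154/(4π·44.3) = 9.258×10^-6 K/W
  R_expanded polystyrene = (1/1.98 − 1/2.57)/(4πk) = 0.1159/(4π·0.0293) = 0.3149 K/W
  R_cellular glass = (1/2.57 − 1/3.26)/(4πk) = 0.08236/(4π·0.0658) = 0.09960 K/W
ΣR = 9.258×10^-6 + 0.3149 + 0.09960 = 0.4145 K/W
Q = ΔT/ΣR = (311.9 K − 290 K)/0.4145 = 52.8 W

Q = 52.8 W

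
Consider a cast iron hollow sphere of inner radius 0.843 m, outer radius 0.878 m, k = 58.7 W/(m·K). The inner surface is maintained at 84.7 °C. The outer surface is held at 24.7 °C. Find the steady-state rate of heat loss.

Q = 936 kW

Q = 4πk·ΔT/(1/r₁ − 1/r₂) = 4π × 58.7 × 60 / (1/0.843 − 1/0.878) = 9.36×10^5 W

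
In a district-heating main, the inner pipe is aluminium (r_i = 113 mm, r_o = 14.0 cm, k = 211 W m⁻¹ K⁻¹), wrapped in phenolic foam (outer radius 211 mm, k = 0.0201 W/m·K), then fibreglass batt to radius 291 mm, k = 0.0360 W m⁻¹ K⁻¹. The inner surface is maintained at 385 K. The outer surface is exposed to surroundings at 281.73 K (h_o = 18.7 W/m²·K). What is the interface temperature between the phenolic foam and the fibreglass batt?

T = 313.6 K

Series thermal resistances, inner to outer:
  R'_aluminium = ln(0.140/0.113)/(2πk) = 0.2143/(2π·211) = 1.616×10^-4 m·K/W
  R'_phenolic foam = ln(0.211/0.140)/(2πk) = 0.4102/(2π·0.0201) = 3.248 m·K/W
  R'_fibreglass batt = ln(0.291/0.211)/(2πk) = 0.3215/(2π·0.0360) = 1.421 m·K/W
  R'_conv,out = 1/(2πr h) = 1/(2π·0.291·18.7) = 0.02925 m·K/W
ΣR = 1.616×10^-4 + 3.248 + 1.421 + 0.02925 = 4.698 m·K/W
Q' = ΔT/ΣR = (385 K − 281.73 K)/4.698 = 21.98 W/m
From the inner boundary to the phenolic foam/fibreglass batt interface, ΣR_partial = 3.248 m·K/W.
T_interface = T_in − Q'·ΣR_partial = 385 K − (21.98)(3.248) = 313.6 K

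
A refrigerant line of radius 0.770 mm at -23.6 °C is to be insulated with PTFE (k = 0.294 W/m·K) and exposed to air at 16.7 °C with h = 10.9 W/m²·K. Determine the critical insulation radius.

For a cylinder, r_cr = k_ins/h = 0.294/10.9 = 0.0270 m = 2.70 cm

r_cr = 2.70 cm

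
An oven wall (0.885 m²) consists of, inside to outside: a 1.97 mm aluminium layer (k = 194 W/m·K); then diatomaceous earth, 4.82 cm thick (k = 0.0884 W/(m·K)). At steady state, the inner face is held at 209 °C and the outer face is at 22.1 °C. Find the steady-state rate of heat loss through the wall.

Treat each layer as a resistance in series:
  R_aluminium = L/(kA) = 0.00197/(194·0.885) = 1.147×10^-5 K/W
  R_diatomaceous earth = L/(kA) = 0.0482/(0.0884·0.885) = 0.6161 K/W
ΣR = 1.147×10^-5 + 0.6161 = 0.6161 K/W
Q = ΔT/ΣR = (209 °C − 22.1 °C)/0.6161 = 303 W

Q = 303 W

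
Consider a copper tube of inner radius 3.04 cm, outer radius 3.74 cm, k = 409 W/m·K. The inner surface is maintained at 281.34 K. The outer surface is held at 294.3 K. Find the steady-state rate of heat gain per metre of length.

Q' = 161 kW/m

Q' = 2πk·ΔT/ln(r₂/r₁) = 2π × 409 × 12.96 / ln(0.0374/0.0304) = 1.61×10^5 W/m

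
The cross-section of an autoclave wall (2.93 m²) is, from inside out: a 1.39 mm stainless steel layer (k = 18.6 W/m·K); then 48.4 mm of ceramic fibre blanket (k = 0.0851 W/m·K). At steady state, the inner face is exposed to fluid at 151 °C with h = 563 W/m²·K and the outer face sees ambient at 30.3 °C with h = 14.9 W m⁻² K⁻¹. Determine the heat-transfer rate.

Resistance network (inner→outer):
  R_conv,in = 1/(hA) = 1/(563·2.93) = 6.062×10^-4 K/W
  R_stainless steel = L/(kA) = 0.00139/(18.6·2.93) = 2.551×10^-5 K/W
  R_ceramic fibre blanket = L/(kA) = 0.0484/(0.0851·2.93) = 0.1941 K/W
  R_conv,out = 1/(hA) = 1/(14.9·2.93) = 0.02291 K/W
ΣR = 6.062×10^-4 + 2.551×10^-5 + 0.1941 + 0.02291 = 0.2176 K/W
Q = ΔT/ΣR = (151 °C − 30.3 °C)/0.2176 = 555 W

Q = 555 W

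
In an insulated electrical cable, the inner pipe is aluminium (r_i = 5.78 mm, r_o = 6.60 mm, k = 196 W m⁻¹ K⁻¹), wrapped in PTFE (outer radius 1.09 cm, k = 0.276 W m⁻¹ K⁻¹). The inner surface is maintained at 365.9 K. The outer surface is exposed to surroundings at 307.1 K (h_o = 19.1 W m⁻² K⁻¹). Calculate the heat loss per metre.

Q' = 55.8 W/m

Resistance network (inner→outer):
  R'_aluminium = ln(0.00660/0.00578)/(2πk) = 0.1327/(2π·196) = 1.077×10^-4 m·K/W
  R'_PTFE = ln(0.0109/0.00660)/(2πk) = 0.5017/(2π·0.276) = 0.2893 m·K/W
  R'_conv,out = 1/(2πr h) = 1/(2π·0.0109·19.1) = 0.7645 m·K/W
ΣR = 1.077×10^-4 + 0.2893 + 0.7645 = 1.054 m·K/W
Q' = ΔT/ΣR = (365.9 K − 307.1 K)/1.054 = 55.8 W/m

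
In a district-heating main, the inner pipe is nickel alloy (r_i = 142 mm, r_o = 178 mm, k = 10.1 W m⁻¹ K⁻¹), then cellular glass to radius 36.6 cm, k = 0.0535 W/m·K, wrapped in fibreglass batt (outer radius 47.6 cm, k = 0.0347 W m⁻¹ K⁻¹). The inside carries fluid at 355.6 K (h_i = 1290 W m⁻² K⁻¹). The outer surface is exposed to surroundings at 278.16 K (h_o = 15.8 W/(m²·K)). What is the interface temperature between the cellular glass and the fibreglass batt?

T = 306.3 K

Treat each layer as a resistance in series:
  R'_conv,in = 1/(2πr h) = 1/(2π·0.142·1290) = 8.688×10^-4 m·K/W
  R'_nickel alloy = ln(0.178/0.142)/(2πk) = 0.2260/(2π·10.1) = 0.003561 m·K/W
  R'_cellular glass = ln(0.366/0.178)/(2πk) = 0.7208/(2π·0.0535) = 2.144 m·K/W
  R'_fibreglass batt = ln(0.476/0.366)/(2πk) = 0.2628/(2π·0.0347) = 1.205 m·K/W
  R'_conv,out = 1/(2πr h) = 1/(2π·0.476·15.8) = 0.02116 m·K/W
ΣR = 8.688×10^-4 + 0.003561 + 2.144 + 1.205 + 0.02116 = 3.375 m·K/W
Q' = ΔT/ΣR = (355.6 K − 278.16 K)/3.375 = 22.95 W/m
From the inner boundary to the cellular glass/fibreglass batt interface, ΣR_partial = 2.148 m·K/W.
T_interface = T_in − Q'·ΣR_partial = 355.6 K − (22.95)(2.148) = 306.3 K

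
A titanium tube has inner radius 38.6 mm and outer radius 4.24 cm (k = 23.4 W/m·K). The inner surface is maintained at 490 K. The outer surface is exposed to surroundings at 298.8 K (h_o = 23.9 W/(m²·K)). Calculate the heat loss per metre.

Resistance network (inner→outer):
  R'_titanium = ln(0.0424/0.0386)/(2πk) = 0.09390/(2π·23.4) = 6.386×10^-4 m·K/W
  R'_conv,out = 1/(2πr h) = 1/(2π·0.0424·23.9) = 0.1571 m·K/W
ΣR = 6.386×10^-4 + 0.1571 = 0.1577 m·K/W
Q' = ΔT/ΣR = (490 K − 298.8 K)/0.1577 = 1210 W/m

Q' = 1210 W/m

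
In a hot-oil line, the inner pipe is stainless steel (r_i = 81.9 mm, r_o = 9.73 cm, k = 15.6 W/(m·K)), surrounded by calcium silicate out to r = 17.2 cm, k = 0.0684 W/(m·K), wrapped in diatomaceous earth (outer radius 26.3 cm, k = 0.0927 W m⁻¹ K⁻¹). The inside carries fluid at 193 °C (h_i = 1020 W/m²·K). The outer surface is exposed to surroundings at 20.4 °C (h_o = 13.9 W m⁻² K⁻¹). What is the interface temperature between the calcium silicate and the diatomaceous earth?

T = 83.8 °C

Treat each layer as a resistance in series:
  R'_conv,in = 1/(2πr h) = 1/(2π·0.0819·1020) = 0.001905 m·K/W
  R'_stainless steel = ln(0.0973/0.0819)/(2πk) = 0.1723/(2π·15.6) = 0.001758 m·K/W
  R'_calcium silicate = ln(0.172/0.0973)/(2πk) = 0.5697/(2π·0.0684) = 1.326 m·K/W
  R'_diatomaceous earth = ln(0.263/0.172)/(2πk) = 0.4247/(2π·0.0927) = 0.7291 m·K/W
  R'_conv,out = 1/(2πr h) = 1/(2π·0.263·13.9) = 0.04354 m·K/W
ΣR = 0.001905 + 0.001758 + 1.326 + 0.7291 + 0.04354 = 2.102 m·K/W
Q' = ΔT/ΣR = (193 °C − 20.4 °C)/2.102 = 82.11 W/m
From the inner boundary to the calcium silicate/diatomaceous earth interface, ΣR_partial = 1.330 m·K/W.
T_interface = T_in − Q'·ΣR_partial = 193 °C − (82.11)(1.330) = 83.8 °C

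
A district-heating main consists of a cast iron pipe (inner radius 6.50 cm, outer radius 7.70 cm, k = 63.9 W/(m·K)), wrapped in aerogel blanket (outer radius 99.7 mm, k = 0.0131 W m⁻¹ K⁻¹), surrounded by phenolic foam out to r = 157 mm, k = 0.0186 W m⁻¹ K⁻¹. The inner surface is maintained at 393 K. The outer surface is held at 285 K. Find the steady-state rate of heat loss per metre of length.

Q' = 15.4 W/m

Resistance network (inner→outer):
  R'_cast iron = ln(0.0770/0.0650)/(2πk) = 0.1694/(2π·63.9) = 4.220×10^-4 m·K/W
  R'_aerogel blanket = ln(0.0997/0.0770)/(2πk) = 0.2584/(2π·0.0131) = 3.139 m·K/W
  R'_phenolic foam = ln(0.157/0.0997)/(2πk) = 0.4541/(2π·0.0186) = 3.885 m·K/W
ΣR = 4.220×10^-4 + 3.139 + 3.885 = 7.024 m·K/W
Q' = ΔT/ΣR = (393 K − 285 K)/7.024 = 15.4 W/m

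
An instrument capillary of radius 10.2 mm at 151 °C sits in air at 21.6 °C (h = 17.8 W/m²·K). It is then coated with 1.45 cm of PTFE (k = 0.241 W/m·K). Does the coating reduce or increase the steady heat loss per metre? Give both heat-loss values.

reduces: 148 → 137 W/m

Critical radius for a cylinder: r_cr = k/h = 0.0135 m = 1.35 cm.
Outer radius after coating: r₂ = 0.0102 + 0.0145 = 0.0247 m.
r₁ < r_cr < r₂: heat loss rises to a maximum at r_cr then falls. Whether the coating helps depends on whether Q(r₂) has dropped back below Q(r₁).
Bare: R = 1/(2πr₁h) = 0.8766 m·K/W; Q = 129.4/0.8766 = 148 W/m.
Coated: R = R_cond + R_conv = 0.9461 m·K/W; Q = 129.4/0.9461 = 137 W/m.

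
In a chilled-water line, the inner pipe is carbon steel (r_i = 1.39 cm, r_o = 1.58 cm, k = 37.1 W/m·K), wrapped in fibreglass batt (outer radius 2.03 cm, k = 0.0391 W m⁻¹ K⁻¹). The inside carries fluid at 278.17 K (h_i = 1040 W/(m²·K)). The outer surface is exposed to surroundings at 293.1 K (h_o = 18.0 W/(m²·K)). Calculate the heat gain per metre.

Q' = 10.2 W/m

Series thermal resistances, inner to outer:
  R'_conv,in = 1/(2πr h) = 1/(2π·0.0139·1040) = 0.01101 m·K/W
  R'_carbon steel = ln(0.0158/0.0139)/(2πk) = 0.1281/(2π·37.1) = 5.496×10^-4 m·K/W
  R'_fibreglass batt = ln(0.0203/0.0158)/(2πk) = 0.2506/(2π·0.0391) = 1.020 m·K/W
  R'_conv,out = 1/(2πr h) = 1/(2π·0.0203·18.0) = 0.4356 m·K/W
ΣR = 0.01101 + 5.496×10^-4 + 1.020 + 0.4356 = 1.467 m·K/W
Q' = ΔT/ΣR = (278.17 K − 293.1 K)/1.467 = -10.2 W/m
(Negative Q' ⇒ heat flows inward; heat gain = 10.2 W/m.)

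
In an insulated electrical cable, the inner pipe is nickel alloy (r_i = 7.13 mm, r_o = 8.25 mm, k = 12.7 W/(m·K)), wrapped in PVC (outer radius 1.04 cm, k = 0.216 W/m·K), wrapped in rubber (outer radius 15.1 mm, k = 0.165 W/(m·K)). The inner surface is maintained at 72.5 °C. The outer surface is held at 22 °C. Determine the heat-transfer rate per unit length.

Q' = 94.9 W/m

Resistance network (inner→outer):
  R'_nickel alloy = ln(0.00825/0.00713)/(2πk) = 0.1459/(2π·12.7) = 0.001828 m·K/W
  R'_PVC = ln(0.0104/0.00825)/(2πk) = 0.2316/(2π·0.216) = 0.1706 m·K/W
  R'_rubber = ln(0.0151/0.0104)/(2πk) = 0.3729/(2π·0.165) = 0.3597 m·K/W
ΣR = 0.001828 + 0.1706 + 0.3597 = 0.5321 m·K/W
Q' = ΔT/ΣR = (72.5 °C − 22 °C)/0.5321 = 94.9 W/m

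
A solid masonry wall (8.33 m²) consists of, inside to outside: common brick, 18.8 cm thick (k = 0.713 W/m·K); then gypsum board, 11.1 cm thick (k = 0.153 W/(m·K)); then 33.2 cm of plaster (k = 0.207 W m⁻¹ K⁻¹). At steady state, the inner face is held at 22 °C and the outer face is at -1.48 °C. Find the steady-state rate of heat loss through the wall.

Q = 75.4 W

Resistance network (inner→outer):
  R_common brick = L/(kA) = 0.188/(0.713·8.33) = 0.03165 K/W
  R_gypsum board = L/(kA) = 0.111/(0.153·8.33) = 0.08709 K/W
  R_plaster = L/(kA) = 0.332/(0.207·8.33) = 0.1925 K/W
ΣR = 0.03165 + 0.08709 + 0.1925 = 0.3112 K/W
Q = ΔT/ΣR = (22 °C − -1.48 °C)/0.3112 = 75.4 W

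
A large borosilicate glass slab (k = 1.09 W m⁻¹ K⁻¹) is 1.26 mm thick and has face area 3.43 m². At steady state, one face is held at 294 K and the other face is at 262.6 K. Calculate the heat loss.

Q = kA·ΔT/L = 1.09 × 3.43 × |294 K − 262.6 K| / 0.00126 = 93200 W

Q = 93.2 kW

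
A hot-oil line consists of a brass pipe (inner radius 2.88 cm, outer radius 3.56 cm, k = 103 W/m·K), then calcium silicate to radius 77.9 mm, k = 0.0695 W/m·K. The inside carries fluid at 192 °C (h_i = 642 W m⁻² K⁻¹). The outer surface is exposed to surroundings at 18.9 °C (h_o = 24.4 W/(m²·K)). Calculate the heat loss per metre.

Q' = 91.8 W/m

Treat each layer as a resistance in series:
  R'_conv,in = 1/(2πr h) = 1/(2π·0.0288·642) = 0.008608 m·K/W
  R'_brass = ln(0.0356/0.0288)/(2πk) = 0.2120/(2π·103) = 3.275×10^-4 m·K/W
  R'_calcium silicate = ln(0.0779/0.0356)/(2πk) = 0.7831/(2π·0.0695) = 1.793 m·K/W
  R'_conv,out = 1/(2πr h) = 1/(2π·0.0779·24.4) = 0.08373 m·K/W
ΣR = 0.008608 + 3.275×10^-4 + 1.793 + 0.08373 = 1.886 m·K/W
Q' = ΔT/ΣR = (192 °C − 18.9 °C)/1.886 = 91.8 W/m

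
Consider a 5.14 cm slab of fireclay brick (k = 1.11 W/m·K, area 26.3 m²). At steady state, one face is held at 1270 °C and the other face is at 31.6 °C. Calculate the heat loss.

Q = kA·ΔT/L = 1.11 × 26.3 × |1270 °C − 31.6 °C| / 0.0514 = 7.03×10^5 W

Q = 703 kW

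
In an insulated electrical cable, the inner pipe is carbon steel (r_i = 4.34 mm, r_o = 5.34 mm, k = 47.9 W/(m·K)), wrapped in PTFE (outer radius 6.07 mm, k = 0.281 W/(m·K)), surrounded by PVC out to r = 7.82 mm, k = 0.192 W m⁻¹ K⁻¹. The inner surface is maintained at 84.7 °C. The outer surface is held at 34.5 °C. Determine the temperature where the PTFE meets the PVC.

T = 71.7 °C

Series thermal resistances, inner to outer:
  R'_carbon steel = ln(0.00534/0.00434)/(2πk) = 0.2074/(2π·47.9) = 6.890×10^-4 m·K/W
  R'_PTFE = ln(0.00607/0.00534)/(2πk) = 0.1281/(2π·0.281) = 0.07257 m·K/W
  R'_PVC = ln(0.00782/0.00607)/(2πk) = 0.2533/(2π·0.192) = 0.2100 m·K/W
ΣR = 6.890×10^-4 + 0.07257 + 0.2100 = 0.2833 m·K/W
Q' = ΔT/ΣR = (84.7 °C − 34.5 °C)/0.2833 = 177.2 W/m
From the inner boundary to the PTFE/PVC interface, ΣR_partial = 0.07326 m·K/W.
T_interface = T_in − Q'·ΣR_partial = 84.7 °C − (177.2)(0.07326) = 71.7 °C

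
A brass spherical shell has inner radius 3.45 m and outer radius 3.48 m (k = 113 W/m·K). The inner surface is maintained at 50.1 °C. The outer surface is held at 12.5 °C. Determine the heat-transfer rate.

Q = 4πk·ΔT/(1/r₁ − 1/r₂) = 4π × 113 × 37.6 / (1/3.45 − 1/3.48) = 2.14×10^7 W

Q = 2.14×10^7 W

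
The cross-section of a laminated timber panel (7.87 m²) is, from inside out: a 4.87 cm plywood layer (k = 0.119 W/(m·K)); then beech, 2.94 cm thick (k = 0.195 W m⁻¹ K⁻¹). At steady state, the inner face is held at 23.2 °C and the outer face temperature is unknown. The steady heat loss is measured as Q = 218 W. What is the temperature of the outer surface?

T_out = 7.69 °C

Series resistances:
  R_plywood = L/(kA) = 0.0487/(0.119·7.87) = 0.05200 K/W
  R_beech = L/(kA) = 0.0294/(0.195·7.87) = 0.01916 K/W
ΣR = 0.07116 K/W
ΔT = Q·ΣR = 218 × 0.07116 = 15.51 K
Heat flows outward, so T_out = T_in − ΔT = 23.2 − 15.51 = 7.69 °C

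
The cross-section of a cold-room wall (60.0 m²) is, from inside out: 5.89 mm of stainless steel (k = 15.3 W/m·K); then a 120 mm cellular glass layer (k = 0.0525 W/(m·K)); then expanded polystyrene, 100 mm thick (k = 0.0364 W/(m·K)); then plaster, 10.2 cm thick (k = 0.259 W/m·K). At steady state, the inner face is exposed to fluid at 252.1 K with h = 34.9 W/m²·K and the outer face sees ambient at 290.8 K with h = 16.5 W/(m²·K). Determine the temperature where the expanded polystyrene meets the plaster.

T = 287.6 K

Series thermal resistances, inner to outer:
  R_conv,in = 1/(hA) = 1/(34.9·60.0) = 4.776×10^-4 K/W
  R_stainless steel = L/(kA) = 0.00589/(15.3·60.0) = 6.416×10^-6 K/W
  R_cellular glass = L/(kA) = 0.120/(0.0525·60.0) = 0.03810 K/W
  R_expanded polystyrene = L/(kA) = 0.100/(0.0364·60.0) = 0.04579 K/W
  R_plaster = L/(kA) = 0.102/(0.259·60.0) = 0.006564 K/W
  R_conv,out = 1/(hA) = 1/(16.5·60.0) = 0.001010 K/W
ΣR = 4.776×10^-4 + 6.416×10^-6 + 0.03810 + 0.04579 + 0.006564 + 0.001010 = 0.09195 K/W
Q = ΔT/ΣR = (252.1 K − 290.8 K)/0.09195 = -420.9 W
From the inner boundary to the expanded polystyrene/plaster interface, ΣR_partial = 0.08437 K/W.
T_interface = T_in − Q·ΣR_partial = 252.1 K − (-420.9)(0.08437) = 287.6 K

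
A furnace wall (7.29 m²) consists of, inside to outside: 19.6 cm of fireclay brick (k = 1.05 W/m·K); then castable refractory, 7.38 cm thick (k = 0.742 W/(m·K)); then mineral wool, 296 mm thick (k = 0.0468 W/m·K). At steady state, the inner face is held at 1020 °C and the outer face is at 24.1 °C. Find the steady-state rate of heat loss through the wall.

Series thermal resistances, inner to outer:
  R_fireclay brick = L/(kA) = 0.196/(1.05·7.29) = 0.02561 K/W
  R_castable refractory = L/(kA) = 0.0738/(0.742·7.29) = 0.01364 K/W
  R_mineral wool = L/(kA) = 0.296/(0.0468·7.29) = 0.8676 K/W
ΣR = 0.02561 + 0.01364 + 0.8676 = 0.9069 K/W
Q = ΔT/ΣR = (1020 °C − 24.1 °C)/0.9069 = 1100 W

Q = 1100 W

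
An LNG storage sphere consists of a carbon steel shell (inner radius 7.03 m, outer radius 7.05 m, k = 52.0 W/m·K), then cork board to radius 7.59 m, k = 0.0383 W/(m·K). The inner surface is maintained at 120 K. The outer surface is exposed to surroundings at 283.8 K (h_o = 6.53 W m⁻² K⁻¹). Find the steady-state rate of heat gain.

Treat each layer as a resistance in series:
  R_carbon steel = (1/7.03 − 1/7.05)/(4πk) = 4.035×10^-4/(4π·52.0) = 6.176×10^-7 K/W
  R_cork board = (1/7.05 − 1/7.59)/(4πk) = 0.01009/(4π·0.0383) = 0.02097 K/W
  R_conv,out = 1/(4πr²h) = 1/(4π·7.59²·6.53) = 2.115×10^-4 K/W
ΣR = 6.176×10^-7 + 0.02097 + 2.115×10^-4 = 0.02118 K/W
Q = ΔT/ΣR = (120 K − 283.8 K)/0.02118 = -7730 W
(Negative Q ⇒ heat flows inward; heat gain = 7730 W.)

Q = 7730 W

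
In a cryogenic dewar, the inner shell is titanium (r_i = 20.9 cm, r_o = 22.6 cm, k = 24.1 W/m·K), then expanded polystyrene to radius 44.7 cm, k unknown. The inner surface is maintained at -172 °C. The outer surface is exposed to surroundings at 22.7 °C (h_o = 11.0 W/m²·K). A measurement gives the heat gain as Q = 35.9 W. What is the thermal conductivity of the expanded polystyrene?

ΣR = ΔT/Q = |-172 − 22.7|/35.9 = 5.423 K/W
Known resistances:
  R_titanium = (1/0.209 − 1/0.226)/(4πk) = 0.3599/(4π·24.1) = 0.001188 K/W
  R_conv,out = 1/(4πr²h) = 1/(4π·0.447²·11.0) = 0.03621 K/W
R_expanded polystyrene = ΣR − ΣR_known = 5.423 − 0.03740 = 5.386 K/W
(1/r₁−1/r₂)/(4πk) = 5.386 ⇒ k = 2.188/(4π·5.386) = 0.0323 W/m·K

k = 0.0323 W/m·K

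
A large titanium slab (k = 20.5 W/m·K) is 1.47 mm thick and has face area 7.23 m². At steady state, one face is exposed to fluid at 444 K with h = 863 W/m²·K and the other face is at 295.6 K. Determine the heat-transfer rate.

Series thermal resistances, inner to outer:
  R_conv,in = 1/(hA) = 1/(863·7.23) = 1.603×10^-4 K/W
  R_titanium = L/(kA) = 0.00147/(20.5·7.23) = 9.918×10^-6 K/W
ΣR = 1.603×10^-4 + 9.918×10^-6 = 1.702×10^-4 K/W
Q = ΔT/ΣR = (444 K − 295.6 K)/1.702×10^-4 = 8.72×10^5 W

Q = 872 kW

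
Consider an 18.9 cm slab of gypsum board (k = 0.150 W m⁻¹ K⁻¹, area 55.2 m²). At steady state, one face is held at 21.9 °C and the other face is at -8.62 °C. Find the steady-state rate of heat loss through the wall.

Q = 1340 W

Q = kA·ΔT/L = 0.150 × 55.2 × |21.9 °C − -8.62 °C| / 0.189 = 1340 W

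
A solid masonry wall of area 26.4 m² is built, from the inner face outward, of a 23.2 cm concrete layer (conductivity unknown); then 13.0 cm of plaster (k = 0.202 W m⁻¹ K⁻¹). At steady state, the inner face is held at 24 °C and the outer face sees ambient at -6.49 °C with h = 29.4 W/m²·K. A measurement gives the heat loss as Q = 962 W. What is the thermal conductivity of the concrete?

ΣR = ΔT/Q = |24 − -6.49|/962 = 0.03169 K/W
Known resistances:
  R_plaster = L/(kA) = 0.130/(0.202·26.4) = 0.02438 K/W
  R_conv,out = 1/(hA) = 1/(29.4·26.4) = 0.001288 K/W
R_concrete = ΣR − ΣR_known = 0.03169 − 0.02567 = 0.006020 K/W
L/(kA) = 0.006020 ⇒ k = 0.232/(0.006020·26.4) = 1.46 W/m·K

k = 1.46 W/m·K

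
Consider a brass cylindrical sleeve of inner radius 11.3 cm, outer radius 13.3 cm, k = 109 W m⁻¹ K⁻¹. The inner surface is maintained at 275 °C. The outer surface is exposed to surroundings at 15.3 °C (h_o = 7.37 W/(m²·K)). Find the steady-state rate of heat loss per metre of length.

Series thermal resistances, inner to outer:
  R'_brass = ln(0.133/0.113)/(2πk) = 0.1630/(2π·109) = 2.379×10^-4 m·K/W
  R'_conv,out = 1/(2πr h) = 1/(2π·0.133·7.37) = 0.1624 m·K/W
ΣR = 2.379×10^-4 + 0.1624 = 0.1626 m·K/W
Q' = ΔT/ΣR = (275 °C − 15.3 °C)/0.1626 = 1600 W/m

Q' = 1600 W/m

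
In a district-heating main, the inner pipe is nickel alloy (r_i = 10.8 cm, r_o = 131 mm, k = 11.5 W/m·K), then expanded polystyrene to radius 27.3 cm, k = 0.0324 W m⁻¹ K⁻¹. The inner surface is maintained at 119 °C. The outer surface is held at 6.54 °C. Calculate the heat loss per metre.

Q' = 31.2 W/m

Treat each layer as a resistance in series:
  R'_nickel alloy = ln(0.131/0.108)/(2πk) = 0.1931/(2π·11.5) = 0.002672 m·K/W
  R'_expanded polystyrene = ln(0.273/0.131)/(2πk) = 0.7343/(2π·0.0324) = 3.607 m·K/W
ΣR = 0.002672 + 3.607 = 3.610 m·K/W
Q' = ΔT/ΣR = (119 °C − 6.54 °C)/3.610 = 31.2 W/m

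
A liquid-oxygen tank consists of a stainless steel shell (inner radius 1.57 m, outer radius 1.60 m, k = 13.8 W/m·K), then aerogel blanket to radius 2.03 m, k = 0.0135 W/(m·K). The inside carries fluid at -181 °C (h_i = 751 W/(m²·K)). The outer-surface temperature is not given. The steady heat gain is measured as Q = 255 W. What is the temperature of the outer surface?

T_out = 18.0 °C

Sum the resistances:
  R_conv,in = 1/(4πr²h) = 1/(4π·1.57²·751) = 4.299×10^-5 K/W
  R_stainless steel = (1/1.57 − 1/1.60)/(4πk) = 0.01194/(4π·13.8) = 6.887×10^-5 K/W
  R_aerogel blanket = (1/1.60 − 1/2.03)/(4πk) = 0.1324/(4π·0.0135) = 0.7804 K/W
ΣR = 0.7805 K/W
ΔT = Q·ΣR = 255 × 0.7805 = 199.0 K
Heat flows inward, so T_out = T_in + ΔT = -181 + 199.0 = 18.0 °C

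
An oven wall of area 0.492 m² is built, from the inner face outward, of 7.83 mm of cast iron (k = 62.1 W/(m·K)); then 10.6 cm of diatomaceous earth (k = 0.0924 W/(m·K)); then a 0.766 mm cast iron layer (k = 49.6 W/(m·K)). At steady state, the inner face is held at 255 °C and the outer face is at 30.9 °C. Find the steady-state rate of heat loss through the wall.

Q = 96.1 W

Series thermal resistances, inner to outer:
  R_cast iron = L/(kA) = 0.00783/(62.1·0.492) = 2.563×10^-4 K/W
  R_diatomaceous earth = L/(kA) = 0.106/(0.0924·0.492) = 2.332 K/W
  R_cast iron = L/(kA) = 7.66×10^-4/(49.6·0.492) = 3.139×10^-5 K/W
ΣR = 2.563×10^-4 + 2.332 + 3.139×10^-5 = 2.332 K/W
Q = ΔT/ΣR = (255 °C − 30.9 °C)/2.332 = 96.1 W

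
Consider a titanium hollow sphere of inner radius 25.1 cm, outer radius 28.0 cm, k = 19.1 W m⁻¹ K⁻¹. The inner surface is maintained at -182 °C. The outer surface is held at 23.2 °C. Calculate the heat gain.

Q = 4πk·ΔT/(1/r₁ − 1/r₂) = 4π × 19.1 × 205.2 / (1/0.251 − 1/0.280) = 1.19×10^5 W

Q = 119 kW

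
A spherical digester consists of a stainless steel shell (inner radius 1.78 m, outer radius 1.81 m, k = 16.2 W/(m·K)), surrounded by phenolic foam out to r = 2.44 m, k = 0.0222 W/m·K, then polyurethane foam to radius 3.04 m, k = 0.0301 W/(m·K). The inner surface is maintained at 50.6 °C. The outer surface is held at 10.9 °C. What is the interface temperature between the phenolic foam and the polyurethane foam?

T = 22.6 °C

Resistance network (inner→outer):
  R_stainless steel = (1/1.78 − 1/1.81)/(4πk) = 0.009312/(4π·16.2) = 4.574×10^-5 K/W
  R_phenolic foam = (1/1.81 − 1/2.44)/(4πk) = 0.1427/(4π·0.0222) = 0.5113 K/W
  R_polyurethane foam = (1/2.44 − 1/3.04)/(4πk) = 0.08089/(4π·0.0301) = 0.2139 K/W
ΣR = 4.574×10^-5 + 0.5113 + 0.2139 = 0.7252 K/W
Q = ΔT/ΣR = (50.6 °C − 10.9 °C)/0.7252 = 54.74 W
From the inner boundary to the phenolic foam/polyurethane foam interface, ΣR_partial = 0.5113 K/W.
T_interface = T_in − Q·ΣR_partial = 50.6 °C − (54.74)(0.5113) = 22.6 °C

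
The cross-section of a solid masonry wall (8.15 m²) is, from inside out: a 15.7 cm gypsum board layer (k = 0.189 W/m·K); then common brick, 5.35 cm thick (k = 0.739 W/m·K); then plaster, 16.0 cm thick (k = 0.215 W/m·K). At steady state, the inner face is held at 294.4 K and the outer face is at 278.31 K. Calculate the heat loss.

Treat each layer as a resistance in series:
  R_gypsum board = L/(kA) = 0.157/(0.189·8.15) = 0.1019 K/W
  R_common brick = L/(kA) = 0.0535/(0.739·8.15) = 0.008883 K/W
  R_plaster = L/(kA) = 0.160/(0.215·8.15) = 0.09131 K/W
ΣR = 0.1019 + 0.008883 + 0.09131 = 0.2021 K/W
Q = ΔT/ΣR = (294.4 K − 278.31 K)/0.2021 = 79.6 W

Q = 79.6 W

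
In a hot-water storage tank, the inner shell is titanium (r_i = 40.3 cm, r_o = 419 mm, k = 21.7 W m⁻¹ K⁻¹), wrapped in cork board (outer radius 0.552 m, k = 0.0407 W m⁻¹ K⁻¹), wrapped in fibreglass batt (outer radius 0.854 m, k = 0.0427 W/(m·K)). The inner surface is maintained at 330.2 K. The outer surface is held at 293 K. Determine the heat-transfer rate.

Treat each layer as a resistance in series:
  R_titanium = (1/0.403 − 1/0.419)/(4πk) = 0.09475/(4π·21.7) = 3.475×10^-4 K/W
  R_cork board = (1/0.419 − 1/0.552)/(4πk) = 0.5750/(4π·0.0407) = 1.124 K/W
  R_fibreglass batt = (1/0.552 − 1/0.854)/(4πk) = 0.6406/(4π·0.0427) = 1.194 K/W
ΣR = 3.475×10^-4 + 1.124 + 1.194 = 2.318 K/W
Q = ΔT/ΣR = (330.2 K − 293 K)/2.318 = 16.0 W

Q = 16.0 W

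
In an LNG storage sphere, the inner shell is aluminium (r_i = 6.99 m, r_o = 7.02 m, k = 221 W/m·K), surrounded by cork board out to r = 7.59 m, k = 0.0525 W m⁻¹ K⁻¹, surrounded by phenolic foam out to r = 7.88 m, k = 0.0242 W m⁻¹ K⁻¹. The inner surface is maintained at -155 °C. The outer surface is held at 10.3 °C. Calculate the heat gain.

Resistance network (inner→outer):
  R_aluminium = (1/6.99 − 1/7.02)/(4πk) = 6.114×10^-4/(4π·221) = 2.201×10^-7 K/W
  R_cork board = (1/7.02 − 1/7.59)/(4πk) = 0.01070/(4π·0.0525) = 0.01622 K/W
  R_phenolic foam = (1/7.59 − 1/7.88)/(4πk) = 0.004849/(4π·0.0242) = 0.01594 K/W
ΣR = 2.201×10^-7 + 0.01622 + 0.01594 = 0.03216 K/W
Q = ΔT/ΣR = (-155 °C − 10.3 °C)/0.03216 = -5140 W
(Negative Q ⇒ heat flows inward; heat gain = 5140 W.)

Q = 5140 W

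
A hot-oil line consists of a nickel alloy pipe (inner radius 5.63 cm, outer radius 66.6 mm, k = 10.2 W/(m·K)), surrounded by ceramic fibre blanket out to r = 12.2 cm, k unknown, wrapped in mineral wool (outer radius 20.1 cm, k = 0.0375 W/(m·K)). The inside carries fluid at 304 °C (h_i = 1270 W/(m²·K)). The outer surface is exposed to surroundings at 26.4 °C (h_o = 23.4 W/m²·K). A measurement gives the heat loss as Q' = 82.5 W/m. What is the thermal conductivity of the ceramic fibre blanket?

ΣR = ΔT/Q' = |304 − 26.4|/82.5 = 3.365 m·K/W
Known resistances:
  R'_conv,in = 1/(2πr h) = 1/(2π·0.0563·1270) = 0.002226 m·K/W
  R'_nickel alloy = ln(0.0666/0.0563)/(2πk) = 0.1680/(2π·10.2) = 0.002622 m·K/W
  R'_mineral wool = ln(0.201/0.122)/(2πk) = 0.4993/(2π·0.0375) = 2.119 m·K/W
  R'_conv,out = 1/(2πr h) = 1/(2π·0.201·23.4) = 0.03384 m·K/W
R_ceramic fibre blanket = ΣR − ΣR_known = 3.365 − 2.158 = 1.207 m·K/W
ln(r₂/r₁)/(2πk) = 1.207 ⇒ k = 0.6053/(2π·1.207) = 0.0798 W/m·K

k = 0.0798 W/m·K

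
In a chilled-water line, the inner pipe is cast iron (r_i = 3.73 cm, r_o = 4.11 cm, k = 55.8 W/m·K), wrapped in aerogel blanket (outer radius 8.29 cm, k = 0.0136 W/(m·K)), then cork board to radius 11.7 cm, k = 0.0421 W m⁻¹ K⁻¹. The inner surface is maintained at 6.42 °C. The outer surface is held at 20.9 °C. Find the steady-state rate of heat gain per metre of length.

Treat each layer as a resistance in series:
  R'_cast iron = ln(0.0411/0.0373)/(2πk) = 0.09701/(2π·55.8) = 2.767×10^-4 m·K/W
  R'_aerogel blanket = ln(0.0829/0.0411)/(2πk) = 0.7016/(2π·0.0136) = 8.211 m·K/W
  R'_cork board = ln(0.117/0.0829)/(2πk) = 0.3445/(2π·0.0421) = 1.302 m·K/W
ΣR = 2.767×10^-4 + 8.211 + 1.302 = 9.513 m·K/W
Q' = ΔT/ΣR = (6.42 °C − 20.9 °C)/9.513 = -1.52 W/m
(Negative Q' ⇒ heat flows inward; heat gain = 1.52 W/m.)

Q' = 1.52 W/m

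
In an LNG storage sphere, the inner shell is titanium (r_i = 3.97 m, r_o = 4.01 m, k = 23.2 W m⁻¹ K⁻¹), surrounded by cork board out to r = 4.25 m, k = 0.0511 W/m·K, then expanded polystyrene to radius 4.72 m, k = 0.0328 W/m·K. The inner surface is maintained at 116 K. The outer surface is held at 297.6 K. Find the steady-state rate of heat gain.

Q = 2.31 kW

Treat each layer as a resistance in series:
  R_titanium = (1/3.97 − 1/4.01)/(4πk) = 0.002513/(4π·23.2) = 8.618×10^-6 K/W
  R_cork board = (1/4.01 − 1/4.25)/(4πk) = 0.01408/(4π·0.0511) = 0.02193 K/W
  R_expanded polystyrene = (1/4.25 − 1/4.72)/(4πk) = 0.02343/(4π·0.0328) = 0.05684 K/W
ΣR = 8.618×10^-6 + 0.02193 + 0.05684 = 0.07878 K/W
Q = ΔT/ΣR = (116 K − 297.6 K)/0.07878 = -2310 W
(Negative Q ⇒ heat flows inward; heat gain = 2310 W.)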